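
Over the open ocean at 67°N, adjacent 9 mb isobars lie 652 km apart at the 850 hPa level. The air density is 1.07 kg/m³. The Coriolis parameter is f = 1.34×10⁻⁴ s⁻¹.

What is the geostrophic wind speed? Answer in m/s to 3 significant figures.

9.63 m/s

Pressure gradient: |∂P/∂n| = 900 Pa / 652000 m = 1.38×10⁻³ Pa/m
Geostrophic balance (pressure-gradient force = Coriolis force):
V_g = (1/(fρ)) |∂P/∂n| = 1.38×10⁻³ / (1.34×10⁻⁴ × 1.07) = 9.63 m/s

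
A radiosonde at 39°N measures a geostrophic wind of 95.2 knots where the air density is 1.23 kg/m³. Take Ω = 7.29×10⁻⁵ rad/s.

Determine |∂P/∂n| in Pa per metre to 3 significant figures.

Coriolis parameter at 39°N:
f = 2Ω sin φ = 2 × 7.29×10⁻⁵ × sin 39° = 9.18×10⁻⁵ s⁻¹
Wind speed in SI: 95.2 knots = 49.0 m/s
Geostrophic balance rearranged: |∂P/∂n| = f ρ V_g
|∂P/∂n| = 9.18×10⁻⁵ × 1.23 × 49.0 = 5.53×10⁻³ Pa/m

5.53×10⁻³ Pa/m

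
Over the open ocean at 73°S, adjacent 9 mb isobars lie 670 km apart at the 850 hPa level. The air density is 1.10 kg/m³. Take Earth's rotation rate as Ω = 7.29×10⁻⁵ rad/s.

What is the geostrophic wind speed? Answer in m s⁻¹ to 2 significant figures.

Coriolis parameter at 73°S:
f = 2Ω sin φ = 2 × 7.29×10⁻⁵ × sin 73° = 1.39×10⁻⁴ s⁻¹
Pressure gradient: |∂P/∂n| = 900 Pa / 670000 m = 1.34×10⁻³ Pa/m
Geostrophic balance (pressure-gradient force = Coriolis force):
V_g = (1/(fρ)) |∂P/∂n| = 1.34×10⁻³ / (1.39×10⁻⁴ × 1.10) = 8.76 m/s

8.8 m s⁻¹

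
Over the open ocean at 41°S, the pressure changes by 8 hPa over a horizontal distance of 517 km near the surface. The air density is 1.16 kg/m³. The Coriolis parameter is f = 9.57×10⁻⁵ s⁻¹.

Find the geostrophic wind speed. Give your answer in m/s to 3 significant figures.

Pressure gradient: |∂P/∂n| = 800 Pa / 517000 m = 1.55×10⁻³ Pa/m
Geostrophic balance (pressure-gradient force = Coriolis force):
V_g = (1/(fρ)) |∂P/∂n| = 1.55×10⁻³ / (9.57×10⁻⁵ × 1.16) = 13.9 m/s

13.9 m/s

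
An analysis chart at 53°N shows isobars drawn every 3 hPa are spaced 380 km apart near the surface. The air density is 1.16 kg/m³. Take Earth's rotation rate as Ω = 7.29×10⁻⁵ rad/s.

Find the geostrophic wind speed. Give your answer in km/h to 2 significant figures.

21 km/h

Coriolis parameter at 53°N:
f = 2Ω sin φ = 2 × 7.29×10⁻⁵ × sin 53° = 1.16×10⁻⁴ s⁻¹
Pressure gradient: |∂P/∂n| = 300 Pa / 380000 m = 7.89×10⁻⁴ Pa/m
Geostrophic balance (pressure-gradient force = Coriolis force):
V_g = (1/(fρ)) |∂P/∂n| = 7.89×10⁻⁴ / (1.16×10⁻⁴ × 1.16) = 5.84 m/s
Converting: 5.84 m/s × 3.6 = 21 km/h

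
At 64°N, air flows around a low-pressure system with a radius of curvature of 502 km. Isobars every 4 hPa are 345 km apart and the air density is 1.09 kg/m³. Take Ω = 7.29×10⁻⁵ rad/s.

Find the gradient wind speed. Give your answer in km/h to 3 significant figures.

Coriolis parameter at 64°N:
f = 2Ω sin φ = 2 × 7.29×10⁻⁵ × sin 64° = 1.31×10⁻⁴ s⁻¹
Pressure gradient: |∂P/∂n| = 400 Pa / 345000 m = 1.16×10⁻³ Pa/m
Geostrophic speed: V_g = |∂P/∂n|/(fρ) = 1.16×10⁻³/(1.31×10⁻⁴ × 1.09) = 8.12 m/s
Around a low, centrifugal force acts outward with Coriolis, so pressure-gradient force balances both:
(1/ρ)|∂P/∂n| = fV + V²/R  →  V² + fR·V − fR·V_g = 0
With fR = 1.31×10⁻⁴ × 502×10³ m = 65.8 m/s:
V = [−fR + √((fR)² + 4 fR V_g)]/2 = [−65.8 + √(65.8² + 4×65.8×8.12)]/2 = 7.31 m/s
Subgeostrophic (V < V_g = 8.12 m/s), as expected around a low.
Converting: 7.31 m/s × 3.6 = 26.3 km/h

26.3 km/h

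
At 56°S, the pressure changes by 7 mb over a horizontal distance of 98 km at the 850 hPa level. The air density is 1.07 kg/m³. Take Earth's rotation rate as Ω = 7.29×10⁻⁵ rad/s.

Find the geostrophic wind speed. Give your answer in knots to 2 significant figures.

Coriolis parameter at 56°S:
f = 2Ω sin φ = 2 × 7.29×10⁻⁵ × sin 56° = 1.21×10⁻⁴ s⁻¹
Pressure gradient: |∂P/∂n| = 700 Pa / 98000 m = 7.14×10⁻³ Pa/m
Geostrophic balance (pressure-gradient force = Coriolis force):
V_g = (1/(fρ)) |∂P/∂n| = 7.14×10⁻³ / (1.21×10⁻⁴ × 1.07) = 55.2 m/s
Converting: 55.2 m/s × 1.944 = 110 knots

110 knots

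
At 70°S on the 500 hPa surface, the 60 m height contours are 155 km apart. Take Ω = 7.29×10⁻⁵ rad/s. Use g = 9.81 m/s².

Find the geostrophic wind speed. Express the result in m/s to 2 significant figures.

Coriolis parameter at 70°S:
f = 2Ω sin φ = 2 × 7.29×10⁻⁵ × sin 70° = 1.37×10⁻⁴ s⁻¹
Height gradient: |∂Z/∂n| = 60 m / 155000 m = 3.87×10⁻⁴
On a pressure surface, geostrophic balance gives V_g = (g/f)|∂Z/∂n|:
V_g = 9.81 × 3.87×10⁻⁴ / 1.37×10⁻⁴ = 27.7 m/s

28 m/s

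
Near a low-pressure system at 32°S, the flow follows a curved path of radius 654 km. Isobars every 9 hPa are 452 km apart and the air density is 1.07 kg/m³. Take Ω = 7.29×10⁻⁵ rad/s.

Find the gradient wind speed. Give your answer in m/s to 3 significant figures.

Coriolis parameter at 32°S:
f = 2Ω sin φ = 2 × 7.29×10⁻⁵ × sin 32° = 7.73×10⁻⁵ s⁻¹
Pressure gradient: |∂P/∂n| = 900 Pa / 452000 m = 1.99×10⁻³ Pa/m
Geostrophic speed: V_g = |∂P/∂n|/(fρ) = 1.99×10⁻³/(7.73×10⁻⁵ × 1.07) = 24.1 m/s
Around a low, centrifugal force acts outward with Coriolis, so pressure-gradient force balances both:
(1/ρ)|∂P/∂n| = fV + V²/R  →  V² + fR·V − fR·V_g = 0
With fR = 7.73×10⁻⁵ × 654×10³ m = 50.5 m/s:
V = [−fR + √((fR)² + 4 fR V_g)]/2 = [−50.5 + √(50.5² + 4×50.5×24.1)]/2 = 17.8 m/s
Subgeostrophic (V < V_g = 24.1 m/s), as expected around a low.

17.8 m/s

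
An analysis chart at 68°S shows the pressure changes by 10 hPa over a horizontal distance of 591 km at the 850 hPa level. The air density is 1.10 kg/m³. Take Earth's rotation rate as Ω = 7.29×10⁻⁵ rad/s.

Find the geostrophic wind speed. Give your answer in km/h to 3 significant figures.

Coriolis parameter at 68°S:
f = 2Ω sin φ = 2 × 7.29×10⁻⁵ × sin 68° = 1.35×10⁻⁴ s⁻¹
Pressure gradient: |∂P/∂n| = 1000 Pa / 591000 m = 1.69×10⁻³ Pa/m
Geostrophic balance (pressure-gradient force = Coriolis force):
V_g = (1/(fρ)) |∂P/∂n| = 1.69×10⁻³ / (1.35×10⁻⁴ × 1.10) = 11.4 m/s
Converting: 11.4 m/s × 3.6 = 41.0 km/h

41.0 km/h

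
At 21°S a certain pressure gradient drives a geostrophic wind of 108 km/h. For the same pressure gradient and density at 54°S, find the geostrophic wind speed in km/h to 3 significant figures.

With the same pressure gradient and density, V_g ∝ 1/f ∝ 1/sin φ.
V₂ = V₁ · sin φ₁ / sin φ₂ = 108 × sin 21° / sin 54°
V₂ = 108 × 0.3584/0.8090 = 47.8 km/h

47.8 km/h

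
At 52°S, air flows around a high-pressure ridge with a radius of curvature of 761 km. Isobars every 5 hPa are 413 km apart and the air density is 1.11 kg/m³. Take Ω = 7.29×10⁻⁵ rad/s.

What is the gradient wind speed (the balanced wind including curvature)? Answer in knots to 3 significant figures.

Coriolis parameter at 52°S:
f = 2Ω sin φ = 2 × 7.29×10⁻⁵ × sin 52° = 1.15×10⁻⁴ s⁻¹
Pressure gradient: |∂P/∂n| = 500 Pa / 413000 m = 1.21×10⁻³ Pa/m
Geostrophic speed: V_g = |∂P/∂n|/(fρ) = 1.21×10⁻³/(1.15×10⁻⁴ × 1.11) = 9.49 m/s
Around a high, pressure-gradient force acts outward with centrifugal, so Coriolis balances both:
fV = (1/ρ)|∂P/∂n| + V²/R  →  V² − fR·V + fR·V_g = 0
With fR = 1.15×10⁻⁴ × 761×10³ m = 87.4 m/s:
V = [fR − √((fR)² − 4 fR V_g)]/2 = [87.4 − √(87.4² − 4×87.4×9.49)]/2 = 10.8 m/s
Supergeostrophic (V > V_g = 9.49 m/s), as expected around a high.
Converting: 10.8 m/s × 1.944 = 21.1 knots

21.1 knots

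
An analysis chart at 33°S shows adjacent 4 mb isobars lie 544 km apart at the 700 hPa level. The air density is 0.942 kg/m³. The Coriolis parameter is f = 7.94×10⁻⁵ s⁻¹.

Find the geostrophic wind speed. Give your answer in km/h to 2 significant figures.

Pressure gradient: |∂P/∂n| = 400 Pa / 544000 m = 7.35×10⁻⁴ Pa/m
Geostrophic balance (pressure-gradient force = Coriolis force):
V_g = (1/(fρ)) |∂P/∂n| = 7.35×10⁻⁴ / (7.94×10⁻⁵ × 0.942) = 9.83 m/s
Converting: 9.83 m/s × 3.6 = 35 km/h

35 km/h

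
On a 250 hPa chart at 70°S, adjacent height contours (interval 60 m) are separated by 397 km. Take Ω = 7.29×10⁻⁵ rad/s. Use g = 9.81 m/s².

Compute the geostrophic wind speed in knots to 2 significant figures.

21 knots

Coriolis parameter at 70°S:
f = 2Ω sin φ = 2 × 7.29×10⁻⁵ × sin 70° = 1.37×10⁻⁴ s⁻¹
Height gradient: |∂Z/∂n| = 60 m / 397000 m = 1.51×10⁻⁴
On a pressure surface, geostrophic balance gives V_g = (g/f)|∂Z/∂n|:
V_g = 9.81 × 1.51×10⁻⁴ / 1.37×10⁻⁴ = 10.8 m/s
Converting: 10.8 m/s × 1.944 = 21 knots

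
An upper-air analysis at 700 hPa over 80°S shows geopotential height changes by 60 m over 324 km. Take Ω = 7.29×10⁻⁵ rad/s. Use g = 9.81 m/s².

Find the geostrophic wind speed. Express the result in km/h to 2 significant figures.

Coriolis parameter at 80°S:
f = 2Ω sin φ = 2 × 7.29×10⁻⁵ × sin 80° = 1.44×10⁻⁴ s⁻¹
Height gradient: |∂Z/∂n| = 60 m / 324000 m = 1.85×10⁻⁴
On a pressure surface, geostrophic balance gives V_g = (g/f)|∂Z/∂n|:
V_g = 9.81 × 1.85×10⁻⁴ / 1.44×10⁻⁴ = 12.7 m/s
Converting: 12.7 m/s × 3.6 = 46 km/h

46 km/h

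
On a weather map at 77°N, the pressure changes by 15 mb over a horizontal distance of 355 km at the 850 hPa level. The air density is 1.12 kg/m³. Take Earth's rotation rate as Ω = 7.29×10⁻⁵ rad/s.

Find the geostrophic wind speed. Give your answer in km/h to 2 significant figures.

Coriolis parameter at 77°N:
f = 2Ω sin φ = 2 × 7.29×10⁻⁵ × sin 77° = 1.42×10⁻⁴ s⁻¹
Pressure gradient: |∂P/∂n| = 1500 Pa / 355000 m = 4.23×10⁻³ Pa/m
Geostrophic balance (pressure-gradient force = Coriolis force):
V_g = (1/(fρ)) |∂P/∂n| = 4.23×10⁻³ / (1.42×10⁻⁴ × 1.12) = 26.6 m/s
Converting: 26.6 m/s × 3.6 = 96 km/h

96 km/h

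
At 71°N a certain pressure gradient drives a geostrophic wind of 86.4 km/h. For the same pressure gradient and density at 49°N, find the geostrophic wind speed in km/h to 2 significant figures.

With the same pressure gradient and density, V_g ∝ 1/f ∝ 1/sin φ.
V₂ = V₁ · sin φ₁ / sin φ₂ = 86.4 × sin 71° / sin 49°
V₂ = 86.4 × 0.9455/0.7547 = 110 km/h

110 km/h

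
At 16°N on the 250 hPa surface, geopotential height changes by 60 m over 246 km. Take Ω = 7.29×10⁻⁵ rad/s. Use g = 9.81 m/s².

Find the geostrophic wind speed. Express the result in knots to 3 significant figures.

Coriolis parameter at 16°N:
f = 2Ω sin φ = 2 × 7.29×10⁻⁵ × sin 16° = 4.02×10⁻⁵ s⁻¹
Height gradient: |∂Z/∂n| = 60 m / 246000 m = 2.44×10⁻⁴
On a pressure surface, geostrophic balance gives V_g = (g/f)|∂Z/∂n|:
V_g = 9.81 × 2.44×10⁻⁴ / 4.02×10⁻⁵ = 59.5 m/s
Converting: 59.5 m/s × 1.944 = 116 knots

116 knots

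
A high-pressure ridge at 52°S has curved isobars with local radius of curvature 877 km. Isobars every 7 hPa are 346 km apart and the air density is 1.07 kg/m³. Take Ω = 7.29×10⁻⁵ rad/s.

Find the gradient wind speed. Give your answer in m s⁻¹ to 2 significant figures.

21 m s⁻¹

Coriolis parameter at 52°S:
f = 2Ω sin φ = 2 × 7.29×10⁻⁵ × sin 52° = 1.15×10⁻⁴ s⁻¹
Pressure gradient: |∂P/∂n| = 700 Pa / 346000 m = 2.02×10⁻³ Pa/m
Geostrophic speed: V_g = |∂P/∂n|/(fρ) = 2.02×10⁻³/(1.15×10⁻⁴ × 1.07) = 16.5 m/s
Around a high, pressure-gradient force acts outward with centrifugal, so Coriolis balances both:
fV = (1/ρ)|∂P/∂n| + V²/R  →  V² − fR·V + fR·V_g = 0
With fR = 1.15×10⁻⁴ × 877×10³ m = 101 m/s:
V = [fR − √((fR)² − 4 fR V_g)]/2 = [101 − √(101² − 4×101×16.5)]/2 = 20.7 m/s
Supergeostrophic (V > V_g = 16.5 m/s), as expected around a high.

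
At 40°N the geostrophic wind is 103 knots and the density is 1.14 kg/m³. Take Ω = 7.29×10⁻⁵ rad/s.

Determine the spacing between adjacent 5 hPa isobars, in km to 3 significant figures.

Coriolis parameter at 40°N:
f = 2Ω sin φ = 2 × 7.29×10⁻⁵ × sin 40° = 9.37×10⁻⁵ s⁻¹
Wind speed in SI: 103 knots = 53.0 m/s
Geostrophic balance rearranged: |∂P/∂n| = f ρ V_g
|∂P/∂n| = 9.37×10⁻⁵ × 1.14 × 53.0 = 5.66×10⁻³ Pa/m
Isobar spacing: Δn = ΔP/|∂P/∂n| = 500 Pa / 5.66×10⁻³ Pa/m = 88321 m ≈ 88.3 km

88.3 km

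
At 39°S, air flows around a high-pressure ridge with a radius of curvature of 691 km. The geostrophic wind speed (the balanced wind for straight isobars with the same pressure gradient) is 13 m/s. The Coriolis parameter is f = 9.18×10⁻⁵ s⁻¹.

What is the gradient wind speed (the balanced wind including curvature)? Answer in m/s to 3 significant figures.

18.3 m/s

Around a high, pressure-gradient force acts outward with centrifugal, so Coriolis balances both:
fV = (1/ρ)|∂P/∂n| + V²/R  →  V² − fR·V + fR·V_g = 0
With fR = 9.18×10⁻⁵ × 691×10³ m = 63.4 m/s:
V = [fR − √((fR)² − 4 fR V_g)]/2 = [63.4 − √(63.4² − 4×63.4×13)]/2 = 18.3 m/s
Supergeostrophic (V > V_g = 13 m/s), as expected around a high.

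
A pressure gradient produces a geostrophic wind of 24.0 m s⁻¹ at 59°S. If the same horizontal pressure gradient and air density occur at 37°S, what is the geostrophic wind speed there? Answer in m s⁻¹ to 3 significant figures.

With the same pressure gradient and density, V_g ∝ 1/f ∝ 1/sin φ.
V₂ = V₁ · sin φ₁ / sin φ₂ = 24.0 × sin 59° / sin 37°
V₂ = 24.0 × 0.8572/0.6018 = 34.2 m s⁻¹

34.2 m s⁻¹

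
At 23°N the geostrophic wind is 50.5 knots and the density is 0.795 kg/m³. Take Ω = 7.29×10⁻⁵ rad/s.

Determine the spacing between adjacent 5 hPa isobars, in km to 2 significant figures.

Coriolis parameter at 23°N:
f = 2Ω sin φ = 2 × 7.29×10⁻⁵ × sin 23° = 5.70×10⁻⁵ s⁻¹
Wind speed in SI: 50.5 knots = 26.0 m/s
Geostrophic balance rearranged: |∂P/∂n| = f ρ V_g
|∂P/∂n| = 5.70×10⁻⁵ × 0.795 × 26.0 = 1.18×10⁻³ Pa/m
Isobar spacing: Δn = ΔP/|∂P/∂n| = 500 Pa / 1.18×10⁻³ Pa/m = 424950 m ≈ 420 km

420 km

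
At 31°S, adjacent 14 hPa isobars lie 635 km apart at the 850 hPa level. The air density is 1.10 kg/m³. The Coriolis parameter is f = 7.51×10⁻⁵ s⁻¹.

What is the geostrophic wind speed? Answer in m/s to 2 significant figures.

27 m/s

Pressure gradient: |∂P/∂n| = 1400 Pa / 635000 m = 2.20×10⁻³ Pa/m
Geostrophic balance (pressure-gradient force = Coriolis force):
V_g = (1/(fρ)) |∂P/∂n| = 2.20×10⁻³ / (7.51×10⁻⁵ × 1.10) = 26.7 m/s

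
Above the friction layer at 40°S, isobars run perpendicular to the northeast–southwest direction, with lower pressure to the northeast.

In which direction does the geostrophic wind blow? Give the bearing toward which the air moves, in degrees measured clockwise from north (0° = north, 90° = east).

The pressure-gradient force points toward the northeast (bearing 045°).
Geostrophic balance: in the Southern Hemisphere the Coriolis force deflects motion to the left, so the geostrophic wind blows 90° to the left of the pressure-gradient force (low pressure on the right).
Rotating 045° by 90° counterclockwise gives 315° — the wind blows toward the northwest.

315°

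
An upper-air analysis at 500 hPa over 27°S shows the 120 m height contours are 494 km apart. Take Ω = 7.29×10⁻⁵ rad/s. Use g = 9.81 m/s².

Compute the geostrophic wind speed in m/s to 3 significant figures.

36.0 m/s

Coriolis parameter at 27°S:
f = 2Ω sin φ = 2 × 7.29×10⁻⁵ × sin 27° = 6.62×10⁻⁵ s⁻¹
Height gradient: |∂Z/∂n| = 120 m / 494000 m = 2.43×10⁻⁴
On a pressure surface, geostrophic balance gives V_g = (g/f)|∂Z/∂n|:
V_g = 9.81 × 2.43×10⁻⁴ / 6.62×10⁻⁵ = 36.0 m/s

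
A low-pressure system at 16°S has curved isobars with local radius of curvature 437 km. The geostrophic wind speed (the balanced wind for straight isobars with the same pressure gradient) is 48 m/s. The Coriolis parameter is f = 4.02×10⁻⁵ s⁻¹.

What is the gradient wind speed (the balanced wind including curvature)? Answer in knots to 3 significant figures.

Around a low, centrifugal force acts outward with Coriolis, so pressure-gradient force balances both:
(1/ρ)|∂P/∂n| = fV + V²/R  →  V² + fR·V − fR·V_g = 0
With fR = 4.02×10⁻⁵ × 437×10³ m = 17.6 m/s:
V = [−fR + √((fR)² + 4 fR V_g)]/2 = [−17.6 + √(17.6² + 4×17.6×48)]/2 = 21.6 m/s
Subgeostrophic (V < V_g = 48 m/s), as expected around a low.
Converting: 21.6 m/s × 1.944 = 41.9 knots

41.9 knots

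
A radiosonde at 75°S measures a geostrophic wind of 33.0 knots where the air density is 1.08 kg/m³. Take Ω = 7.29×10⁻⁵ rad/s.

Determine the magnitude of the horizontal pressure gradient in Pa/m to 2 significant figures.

2.6×10⁻³ Pa/m

Coriolis parameter at 75°S:
f = 2Ω sin φ = 2 × 7.29×10⁻⁵ × sin 75° = 1.41×10⁻⁴ s⁻¹
Wind speed in SI: 33.0 knots = 17.0 m/s
Geostrophic balance rearranged: |∂P/∂n| = f ρ V_g
|∂P/∂n| = 1.41×10⁻⁴ × 1.08 × 17.0 = 2.58×10⁻³ Pa/m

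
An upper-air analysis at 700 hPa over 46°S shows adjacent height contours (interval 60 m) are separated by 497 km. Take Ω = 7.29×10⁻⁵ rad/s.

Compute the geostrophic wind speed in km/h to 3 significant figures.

Coriolis parameter at 46°S:
f = 2Ω sin φ = 2 × 7.29×10⁻⁵ × sin 46° = 1.05×10⁻⁴ s⁻¹
Height gradient: |∂Z/∂n| = 60 m / 497000 m = 1.21×10⁻⁴
On a pressure surface, geostrophic balance gives V_g = (g/f)|∂Z/∂n|:
V_g = 9.81 × 1.21×10⁻⁴ / 1.05×10⁻⁴ = 11.3 m/s
Converting: 11.3 m/s × 3.6 = 40.7 km/h

40.7 km/h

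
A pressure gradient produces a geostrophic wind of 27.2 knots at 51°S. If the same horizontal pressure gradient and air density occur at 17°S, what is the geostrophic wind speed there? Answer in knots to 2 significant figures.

72 knots

With the same pressure gradient and density, V_g ∝ 1/f ∝ 1/sin φ.
V₂ = V₁ · sin φ₁ / sin φ₂ = 27.2 × sin 51° / sin 17°
V₂ = 27.2 × 0.7771/0.2924 = 72 knots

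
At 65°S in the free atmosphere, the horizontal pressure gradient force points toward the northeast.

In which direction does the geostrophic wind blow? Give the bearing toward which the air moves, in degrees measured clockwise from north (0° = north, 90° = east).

The pressure-gradient force points toward the northeast (bearing 045°).
Geostrophic balance: in the Southern Hemisphere the Coriolis force deflects motion to the left, so the geostrophic wind blows 90° to the left of the pressure-gradient force (low pressure on the right).
Rotating 045° by 90° counterclockwise gives 315° — the wind blows toward the northwest.

315°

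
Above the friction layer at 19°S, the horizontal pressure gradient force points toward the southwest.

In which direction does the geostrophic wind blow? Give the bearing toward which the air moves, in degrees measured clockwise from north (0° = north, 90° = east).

135°

The pressure-gradient force points toward the southwest (bearing 225°).
Geostrophic balance: in the Southern Hemisphere the Coriolis force deflects motion to the left, so the geostrophic wind blows 90° to the left of the pressure-gradient force (low pressure on the right).
Rotating 225° by 90° counterclockwise gives 135° — the wind blows toward the southeast.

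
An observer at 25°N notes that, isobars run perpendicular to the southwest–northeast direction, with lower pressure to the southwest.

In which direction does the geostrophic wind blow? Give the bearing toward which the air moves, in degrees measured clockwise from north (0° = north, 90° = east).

The pressure-gradient force points toward the southwest (bearing 225°).
Geostrophic balance: in the Northern Hemisphere the Coriolis force deflects motion to the right, so the geostrophic wind blows 90° to the right of the pressure-gradient force (low pressure on the left).
Rotating 225° by 90° clockwise gives 315° — the wind blows toward the northwest.

315°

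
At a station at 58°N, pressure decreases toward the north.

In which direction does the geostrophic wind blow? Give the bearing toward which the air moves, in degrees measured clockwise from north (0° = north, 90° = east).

The pressure-gradient force points toward the north (bearing 000°).
Geostrophic balance: in the Northern Hemisphere the Coriolis force deflects motion to the right, so the geostrophic wind blows 90° to the right of the pressure-gradient force (low pressure on the left).
Rotating 000° by 90° clockwise gives 090° — the wind blows toward the east.

090°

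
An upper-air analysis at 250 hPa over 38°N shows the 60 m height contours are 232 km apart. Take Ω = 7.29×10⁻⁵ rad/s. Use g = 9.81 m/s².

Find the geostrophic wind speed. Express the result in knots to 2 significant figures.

Coriolis parameter at 38°N:
f = 2Ω sin φ = 2 × 7.29×10⁻⁵ × sin 38° = 8.98×10⁻⁵ s⁻¹
Height gradient: |∂Z/∂n| = 60 m / 232000 m = 2.59×10⁻⁴
On a pressure surface, geostrophic balance gives V_g = (g/f)|∂Z/∂n|:
V_g = 9.81 × 2.59×10⁻⁴ / 8.98×10⁻⁵ = 28.3 m/s
Converting: 28.3 m/s × 1.944 = 55 knots

55 knots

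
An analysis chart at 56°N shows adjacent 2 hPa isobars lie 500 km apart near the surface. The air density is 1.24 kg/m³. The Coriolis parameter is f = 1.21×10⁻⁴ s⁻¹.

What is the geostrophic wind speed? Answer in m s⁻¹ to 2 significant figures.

2.7 m s⁻¹

Pressure gradient: |∂P/∂n| = 200 Pa / 500000 m = 4.00×10⁻⁴ Pa/m
Geostrophic balance (pressure-gradient force = Coriolis force):
V_g = (1/(fρ)) |∂P/∂n| = 4.00×10⁻⁴ / (1.21×10⁻⁴ × 1.24) = 2.67 m/s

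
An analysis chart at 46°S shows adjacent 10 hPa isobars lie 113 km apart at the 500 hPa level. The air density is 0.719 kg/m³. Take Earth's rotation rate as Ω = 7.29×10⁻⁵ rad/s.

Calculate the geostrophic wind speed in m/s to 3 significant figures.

Coriolis parameter at 46°S:
f = 2Ω sin φ = 2 × 7.29×10⁻⁵ × sin 46° = 1.05×10⁻⁴ s⁻¹
Pressure gradient: |∂P/∂n| = 1000 Pa / 113000 m = 8.85×10⁻³ Pa/m
Geostrophic balance (pressure-gradient force = Coriolis force):
V_g = (1/(fρ)) |∂P/∂n| = 8.85×10⁻³ / (1.05×10⁻⁴ × 0.719) = 117 m/s

117 m/s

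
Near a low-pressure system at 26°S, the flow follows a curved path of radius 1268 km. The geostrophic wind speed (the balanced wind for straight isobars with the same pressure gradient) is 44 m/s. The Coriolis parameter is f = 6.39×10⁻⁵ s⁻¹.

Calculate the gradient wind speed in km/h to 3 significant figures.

Around a low, centrifugal force acts outward with Coriolis, so pressure-gradient force balances both:
(1/ρ)|∂P/∂n| = fV + V²/R  →  V² + fR·V − fR·V_g = 0
With fR = 6.39×10⁻⁵ × 1268×10³ m = 81.0 m/s:
V = [−fR + √((fR)² + 4 fR V_g)]/2 = [−81.0 + √(81.0² + 4×81.0×44)]/2 = 31.6 m/s
Subgeostrophic (V < V_g = 44 m/s), as expected around a low.
Converting: 31.6 m/s × 3.6 = 114 km/h

114 km/h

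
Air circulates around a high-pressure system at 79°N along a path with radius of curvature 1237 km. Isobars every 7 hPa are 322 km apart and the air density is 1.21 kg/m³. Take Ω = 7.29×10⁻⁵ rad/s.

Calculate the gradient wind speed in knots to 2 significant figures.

Coriolis parameter at 79°N:
f = 2Ω sin φ = 2 × 7.29×10⁻⁵ × sin 79° = 1.43×10⁻⁴ s⁻¹
Pressure gradient: |∂P/∂n| = 700 Pa / 322000 m = 2.17×10⁻³ Pa/m
Geostrophic speed: V_g = |∂P/∂n|/(fρ) = 2.17×10⁻³/(1.43×10⁻⁴ × 1.21) = 12.6 m/s
Around a high, pressure-gradient force acts outward with centrifugal, so Coriolis balances both:
fV = (1/ρ)|∂P/∂n| + V²/R  →  V² − fR·V + fR·V_g = 0
With fR = 1.43×10⁻⁴ × 1237×10³ m = 177 m/s:
V = [fR − √((fR)² − 4 fR V_g)]/2 = [177 − √(177² − 4×177×12.6)]/2 = 13.6 m/s
Supergeostrophic (V > V_g = 12.6 m/s), as expected around a high.
Converting: 13.6 m/s × 1.944 = 26 knots

26 knots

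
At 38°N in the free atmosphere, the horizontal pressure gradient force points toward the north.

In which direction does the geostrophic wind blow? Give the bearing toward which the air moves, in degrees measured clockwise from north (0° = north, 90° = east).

090°

The pressure-gradient force points toward the north (bearing 000°).
Geostrophic balance: in the Northern Hemisphere the Coriolis force deflects motion to the right, so the geostrophic wind blows 90° to the right of the pressure-gradient force (low pressure on the left).
Rotating 000° by 90° clockwise gives 090° — the wind blows toward the east.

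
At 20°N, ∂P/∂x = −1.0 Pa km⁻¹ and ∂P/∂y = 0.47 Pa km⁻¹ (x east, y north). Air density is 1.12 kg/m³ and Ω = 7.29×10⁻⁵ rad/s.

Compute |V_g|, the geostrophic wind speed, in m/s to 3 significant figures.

Coriolis parameter at 20°N:
f = 2Ω sin φ = 2 × 7.29×10⁻⁵ × sin 20° = 4.99×10⁻⁵ s⁻¹
Component geostrophic relations (x east, y north):
u_g = −(1/(fρ)) ∂P/∂y,  v_g = (1/(fρ)) ∂P/∂x
u_g = −(0.47×10⁻³)/(4.99×10⁻⁵ × 1.12) = −8.42 m/s;  v_g = (−1.0×10⁻³)/(4.99×10⁻⁵ × 1.12) = −17.9 m/s
|V_g| = √(u_g² + v_g²) = 19.8 m/s

19.8 m/s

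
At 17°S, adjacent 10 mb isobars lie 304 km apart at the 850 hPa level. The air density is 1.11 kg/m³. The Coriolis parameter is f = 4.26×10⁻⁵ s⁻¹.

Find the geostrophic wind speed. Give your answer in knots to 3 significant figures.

Pressure gradient: |∂P/∂n| = 1000 Pa / 304000 m = 3.29×10⁻³ Pa/m
Geostrophic balance (pressure-gradient force = Coriolis force):
V_g = (1/(fρ)) |∂P/∂n| = 3.29×10⁻³ / (4.26×10⁻⁵ × 1.11) = 69.6 m/s
Converting: 69.6 m/s × 1.944 = 135 knots

135 knots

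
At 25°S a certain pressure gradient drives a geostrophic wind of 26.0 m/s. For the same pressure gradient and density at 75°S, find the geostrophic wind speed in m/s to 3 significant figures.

With the same pressure gradient and density, V_g ∝ 1/f ∝ 1/sin φ.
V₂ = V₁ · sin φ₁ / sin φ₂ = 26.0 × sin 25° / sin 75°
V₂ = 26.0 × 0.4226/0.9659 = 11.4 m/s

11.4 m/s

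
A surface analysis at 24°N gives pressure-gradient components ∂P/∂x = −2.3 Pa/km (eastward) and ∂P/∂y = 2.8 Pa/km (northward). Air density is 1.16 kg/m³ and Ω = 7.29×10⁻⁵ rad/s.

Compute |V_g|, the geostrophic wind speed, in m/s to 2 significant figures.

Coriolis parameter at 24°N:
f = 2Ω sin φ = 2 × 7.29×10⁻⁵ × sin 24° = 5.93×10⁻⁵ s⁻¹
Component geostrophic relations (x east, y north):
u_g = −(1/(fρ)) ∂P/∂y,  v_g = (1/(fρ)) ∂P/∂x
u_g = −(2.8×10⁻³)/(5.93×10⁻⁵ × 1.16) = −40.7 m/s;  v_g = (−2.3×10⁻³)/(5.93×10⁻⁵ × 1.16) = −33.4 m/s
|V_g| = √(u_g² + v_g²) = 52.7 m/s

53 m/s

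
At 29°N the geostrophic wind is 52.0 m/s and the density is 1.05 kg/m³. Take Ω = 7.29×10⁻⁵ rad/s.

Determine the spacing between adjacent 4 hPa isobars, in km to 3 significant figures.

Coriolis parameter at 29°N:
f = 2Ω sin φ = 2 × 7.29×10⁻⁵ × sin 29° = 7.07×10⁻⁵ s⁻¹
Geostrophic balance rearranged: |∂P/∂n| = f ρ V_g
|∂P/∂n| = 7.07×10⁻⁵ × 1.05 × 52.0 = 3.86×10⁻³ Pa/m
Isobar spacing: Δn = ΔP/|∂P/∂n| = 400 Pa / 3.86×10⁻³ Pa/m = 103643 m ≈ 104 km

104 km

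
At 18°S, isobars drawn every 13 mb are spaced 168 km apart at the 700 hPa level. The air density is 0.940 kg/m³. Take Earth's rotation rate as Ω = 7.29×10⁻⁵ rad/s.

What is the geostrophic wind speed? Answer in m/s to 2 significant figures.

Coriolis parameter at 18°S:
f = 2Ω sin φ = 2 × 7.29×10⁻⁵ × sin 18° = 4.51×10⁻⁵ s⁻¹
Pressure gradient: |∂P/∂n| = 1300 Pa / 168000 m = 7.74×10⁻³ Pa/m
Geostrophic balance (pressure-gradient force = Coriolis force):
V_g = (1/(fρ)) |∂P/∂n| = 7.74×10⁻³ / (4.51×10⁻⁵ × 0.940) = 183 m/s

180 m/s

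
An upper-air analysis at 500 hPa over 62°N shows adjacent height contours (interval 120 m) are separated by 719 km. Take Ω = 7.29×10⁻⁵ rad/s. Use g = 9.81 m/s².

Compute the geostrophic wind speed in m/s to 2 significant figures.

13 m/s

Coriolis parameter at 62°N:
f = 2Ω sin φ = 2 × 7.29×10⁻⁵ × sin 62° = 1.29×10⁻⁴ s⁻¹
Height gradient: |∂Z/∂n| = 120 m / 719000 m = 1.67×10⁻⁴
On a pressure surface, geostrophic balance gives V_g = (g/f)|∂Z/∂n|:
V_g = 9.81 × 1.67×10⁻⁴ / 1.29×10⁻⁴ = 12.7 m/s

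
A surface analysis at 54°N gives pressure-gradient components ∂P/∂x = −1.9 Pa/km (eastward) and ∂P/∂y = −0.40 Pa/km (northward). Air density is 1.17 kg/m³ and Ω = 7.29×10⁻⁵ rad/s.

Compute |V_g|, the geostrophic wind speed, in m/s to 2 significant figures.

Coriolis parameter at 54°N:
f = 2Ω sin φ = 2 × 7.29×10⁻⁵ × sin 54° = 1.18×10⁻⁴ s⁻¹
Component geostrophic relations (x east, y north):
u_g = −(1/(fρ)) ∂P/∂y,  v_g = (1/(fρ)) ∂P/∂x
u_g = −(−0.40×10⁻³)/(1.18×10⁻⁴ × 1.17) = 2.90 m/s;  v_g = (−1.9×10⁻³)/(1.18×10⁻⁴ × 1.17) = −13.8 m/s
|V_g| = √(u_g² + v_g²) = 14.1 m/s

14 m/s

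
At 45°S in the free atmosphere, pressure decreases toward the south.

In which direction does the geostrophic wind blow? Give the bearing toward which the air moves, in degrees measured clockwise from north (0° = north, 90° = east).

090°

The pressure-gradient force points toward the south (bearing 180°).
Geostrophic balance: in the Southern Hemisphere the Coriolis force deflects motion to the left, so the geostrophic wind blows 90° to the left of the pressure-gradient force (low pressure on the right).
Rotating 180° by 90° counterclockwise gives 090° — the wind blows toward the east.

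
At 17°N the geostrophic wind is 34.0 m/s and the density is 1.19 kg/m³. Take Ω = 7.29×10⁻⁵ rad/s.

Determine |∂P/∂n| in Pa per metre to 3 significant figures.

Coriolis parameter at 17°N:
f = 2Ω sin φ = 2 × 7.29×10⁻⁵ × sin 17° = 4.26×10⁻⁵ s⁻¹
Geostrophic balance rearranged: |∂P/∂n| = f ρ V_g
|∂P/∂n| = 4.26×10⁻⁵ × 1.19 × 34.0 = 1.72×10⁻³ Pa/m

1.72×10⁻³ Pa/m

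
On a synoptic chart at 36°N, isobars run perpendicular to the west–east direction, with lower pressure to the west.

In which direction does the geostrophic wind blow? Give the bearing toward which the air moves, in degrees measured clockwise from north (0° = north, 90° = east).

000°

The pressure-gradient force points toward the west (bearing 270°).
Geostrophic balance: in the Northern Hemisphere the Coriolis force deflects motion to the right, so the geostrophic wind blows 90° to the right of the pressure-gradient force (low pressure on the left).
Rotating 270° by 90° clockwise gives 000° — the wind blows toward the north.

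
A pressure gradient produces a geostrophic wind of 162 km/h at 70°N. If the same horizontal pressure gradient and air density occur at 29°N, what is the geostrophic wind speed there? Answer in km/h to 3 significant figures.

With the same pressure gradient and density, V_g ∝ 1/f ∝ 1/sin φ.
V₂ = V₁ · sin φ₁ / sin φ₂ = 162 × sin 70° / sin 29°
V₂ = 162 × 0.9397/0.4848 = 314 km/h

314 km/h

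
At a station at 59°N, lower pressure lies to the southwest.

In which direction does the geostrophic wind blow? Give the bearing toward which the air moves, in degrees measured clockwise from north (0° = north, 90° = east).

The pressure-gradient force points toward the southwest (bearing 225°).
Geostrophic balance: in the Northern Hemisphere the Coriolis force deflects motion to the right, so the geostrophic wind blows 90° to the right of the pressure-gradient force (low pressure on the left).
Rotating 225° by 90° clockwise gives 315° — the wind blows toward the northwest.

315°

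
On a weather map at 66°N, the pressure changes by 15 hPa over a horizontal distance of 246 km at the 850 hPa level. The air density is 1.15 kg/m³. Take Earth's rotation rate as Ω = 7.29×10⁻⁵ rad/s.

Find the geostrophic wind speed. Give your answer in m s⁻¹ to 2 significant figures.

Coriolis parameter at 66°N:
f = 2Ω sin φ = 2 × 7.29×10⁻⁵ × sin 66° = 1.33×10⁻⁴ s⁻¹
Pressure gradient: |∂P/∂n| = 1500 Pa / 246000 m = 6.10×10⁻³ Pa/m
Geostrophic balance (pressure-gradient force = Coriolis force):
V_g = (1/(fρ)) |∂P/∂n| = 6.10×10⁻³ / (1.33×10⁻⁴ × 1.15) = 39.8 m/s

40 m s⁻¹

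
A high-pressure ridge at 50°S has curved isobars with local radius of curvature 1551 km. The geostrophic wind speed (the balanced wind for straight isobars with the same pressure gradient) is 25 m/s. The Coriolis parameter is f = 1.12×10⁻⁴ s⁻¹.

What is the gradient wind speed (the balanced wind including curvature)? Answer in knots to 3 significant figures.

Around a high, pressure-gradient force acts outward with centrifugal, so Coriolis balances both:
fV = (1/ρ)|∂P/∂n| + V²/R  →  V² − fR·V + fR·V_g = 0
With fR = 1.12×10⁻⁴ × 1551×10³ m = 174 m/s:
V = [fR − √((fR)² − 4 fR V_g)]/2 = [174 − √(174² − 4×174×25)]/2 = 30.3 m/s
Supergeostrophic (V > V_g = 25 m/s), as expected around a high.
Converting: 30.3 m/s × 1.944 = 58.9 knots

58.9 knots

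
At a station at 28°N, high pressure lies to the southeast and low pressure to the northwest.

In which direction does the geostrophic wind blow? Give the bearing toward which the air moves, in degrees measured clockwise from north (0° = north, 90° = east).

045°

The pressure-gradient force points toward the northwest (bearing 315°).
Geostrophic balance: in the Northern Hemisphere the Coriolis force deflects motion to the right, so the geostrophic wind blows 90° to the right of the pressure-gradient force (low pressure on the left).
Rotating 315° by 90° clockwise gives 045° — the wind blows toward the northeast.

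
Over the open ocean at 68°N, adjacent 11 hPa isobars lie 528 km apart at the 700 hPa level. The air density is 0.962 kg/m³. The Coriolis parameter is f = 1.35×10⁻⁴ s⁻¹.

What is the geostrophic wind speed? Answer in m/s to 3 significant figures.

Pressure gradient: |∂P/∂n| = 1100 Pa / 528000 m = 2.08×10⁻³ Pa/m
Geostrophic balance (pressure-gradient force = Coriolis force):
V_g = (1/(fρ)) |∂P/∂n| = 2.08×10⁻³ / (1.35×10⁻⁴ × 0.962) = 16.0 m/s

16.0 m/s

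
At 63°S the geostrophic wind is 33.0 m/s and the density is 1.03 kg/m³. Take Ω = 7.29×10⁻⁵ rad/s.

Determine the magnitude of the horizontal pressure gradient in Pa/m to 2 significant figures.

Coriolis parameter at 63°S:
f = 2Ω sin φ = 2 × 7.29×10⁻⁵ × sin 63° = 1.30×10⁻⁴ s⁻¹
Geostrophic balance rearranged: |∂P/∂n| = f ρ V_g
|∂P/∂n| = 1.30×10⁻⁴ × 1.03 × 33.0 = 4.42×10⁻³ Pa/m

4.4×10⁻³ Pa/m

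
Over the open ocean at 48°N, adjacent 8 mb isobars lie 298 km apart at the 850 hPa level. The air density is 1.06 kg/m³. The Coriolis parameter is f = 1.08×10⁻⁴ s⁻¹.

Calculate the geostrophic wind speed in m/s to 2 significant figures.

23 m/s

Pressure gradient: |∂P/∂n| = 800 Pa / 298000 m = 2.68×10⁻³ Pa/m
Geostrophic balance (pressure-gradient force = Coriolis force):
V_g = (1/(fρ)) |∂P/∂n| = 2.68×10⁻³ / (1.08×10⁻⁴ × 1.06) = 23.5 m/s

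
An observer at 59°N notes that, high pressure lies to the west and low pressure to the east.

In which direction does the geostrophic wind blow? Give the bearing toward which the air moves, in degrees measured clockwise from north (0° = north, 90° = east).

180°

The pressure-gradient force points toward the east (bearing 090°).
Geostrophic balance: in the Northern Hemisphere the Coriolis force deflects motion to the right, so the geostrophic wind blows 90° to the right of the pressure-gradient force (low pressure on the left).
Rotating 090° by 90° clockwise gives 180° — the wind blows toward the south.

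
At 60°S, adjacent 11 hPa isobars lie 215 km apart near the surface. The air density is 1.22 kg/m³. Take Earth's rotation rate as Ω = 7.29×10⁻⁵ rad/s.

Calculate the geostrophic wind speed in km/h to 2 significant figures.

Coriolis parameter at 60°S:
f = 2Ω sin φ = 2 × 7.29×10⁻⁵ × sin 60° = 1.26×10⁻⁴ s⁻¹
Pressure gradient: |∂P/∂n| = 1100 Pa / 215000 m = 5.12×10⁻³ Pa/m
Geostrophic balance (pressure-gradient force = Coriolis force):
V_g = (1/(fρ)) |∂P/∂n| = 5.12×10⁻³ / (1.26×10⁻⁴ × 1.22) = 33.2 m/s
Converting: 33.2 m/s × 3.6 = 120 km/h

120 km/h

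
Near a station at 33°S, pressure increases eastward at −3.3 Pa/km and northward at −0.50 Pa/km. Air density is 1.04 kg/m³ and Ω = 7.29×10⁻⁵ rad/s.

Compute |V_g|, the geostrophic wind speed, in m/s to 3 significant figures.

Coriolis parameter at 33°S:
f = 2Ω sin φ = 2 × 7.29×10⁻⁵ × sin 33° = 7.94×10⁻⁵ s⁻¹
In the Southern Hemisphere f is negative: f = −7.94×10⁻⁵ s⁻¹.
Component geostrophic relations (x east, y north):
u_g = −(1/(fρ)) ∂P/∂y,  v_g = (1/(fρ)) ∂P/∂x
u_g = −(−0.50×10⁻³)/(−7.94×10⁻⁵ × 1.04) = −6.05 m/s;  v_g = (−3.3×10⁻³)/(−7.94×10⁻⁵ × 1.04) = 40.0 m/s
|V_g| = √(u_g² + v_g²) = 40.4 m/s

40.4 m/s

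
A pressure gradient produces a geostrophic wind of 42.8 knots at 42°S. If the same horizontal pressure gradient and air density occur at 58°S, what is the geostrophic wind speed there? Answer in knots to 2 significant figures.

With the same pressure gradient and density, V_g ∝ 1/f ∝ 1/sin φ.
V₂ = V₁ · sin φ₁ / sin φ₂ = 42.8 × sin 42° / sin 58°
V₂ = 42.8 × 0.6691/0.8480 = 34 knots

34 knots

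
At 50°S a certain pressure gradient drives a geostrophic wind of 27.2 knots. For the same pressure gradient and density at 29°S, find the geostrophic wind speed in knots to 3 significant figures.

43.0 knots

With the same pressure gradient and density, V_g ∝ 1/f ∝ 1/sin φ.
V₂ = V₁ · sin φ₁ / sin φ₂ = 27.2 × sin 50° / sin 29°
V₂ = 27.2 × 0.7660/0.4848 = 43.0 knots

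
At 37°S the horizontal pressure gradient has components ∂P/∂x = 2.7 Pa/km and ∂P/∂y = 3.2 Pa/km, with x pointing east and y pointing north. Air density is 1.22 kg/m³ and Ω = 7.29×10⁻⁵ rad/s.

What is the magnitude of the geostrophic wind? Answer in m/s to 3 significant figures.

39.1 m/s

Coriolis parameter at 37°S:
f = 2Ω sin φ = 2 × 7.29×10⁻⁵ × sin 37° = 8.77×10⁻⁵ s⁻¹
In the Southern Hemisphere f is negative: f = −8.77×10⁻⁵ s⁻¹.
Component geostrophic relations (x east, y north):
u_g = −(1/(fρ)) ∂P/∂y,  v_g = (1/(fρ)) ∂P/∂x
u_g = −(3.2×10⁻³)/(−8.77×10⁻⁵ × 1.22) = 29.9 m/s;  v_g = (2.7×10⁻³)/(−8.77×10⁻⁵ × 1.22) = −25.2 m/s
|V_g| = √(u_g² + v_g²) = 39.1 m/s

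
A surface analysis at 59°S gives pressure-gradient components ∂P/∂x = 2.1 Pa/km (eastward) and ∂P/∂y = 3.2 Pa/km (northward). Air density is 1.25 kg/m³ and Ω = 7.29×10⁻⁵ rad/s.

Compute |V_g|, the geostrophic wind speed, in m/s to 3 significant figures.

Coriolis parameter at 59°S:
f = 2Ω sin φ = 2 × 7.29×10⁻⁵ × sin 59° = 1.25×10⁻⁴ s⁻¹
In the Southern Hemisphere f is negative: f = −1.25×10⁻⁴ s⁻¹.
Component geostrophic relations (x east, y north):
u_g = −(1/(fρ)) ∂P/∂y,  v_g = (1/(fρ)) ∂P/∂x
u_g = −(3.2×10⁻³)/(−1.25×10⁻⁴ × 1.25) = 20.5 m/s;  v_g = (2.1×10⁻³)/(−1.25×10⁻⁴ × 1.25) = −13.4 m/s
|V_g| = √(u_g² + v_g²) = 24.5 m/s

24.5 m/s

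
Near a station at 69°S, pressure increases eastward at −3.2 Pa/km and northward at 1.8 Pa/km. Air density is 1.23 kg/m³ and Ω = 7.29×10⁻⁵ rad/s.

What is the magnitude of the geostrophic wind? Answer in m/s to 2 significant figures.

Coriolis parameter at 69°S:
f = 2Ω sin φ = 2 × 7.29×10⁻⁵ × sin 69° = 1.36×10⁻⁴ s⁻¹
In the Southern Hemisphere f is negative: f = −1.36×10⁻⁴ s⁻¹.
Component geostrophic relations (x east, y north):
u_g = −(1/(fρ)) ∂P/∂y,  v_g = (1/(fρ)) ∂P/∂x
u_g = −(1.8×10⁻³)/(−1.36×10⁻⁴ × 1.23) = 10.8 m/s;  v_g = (−3.2×10⁻³)/(−1.36×10⁻⁴ × 1.23) = 19.1 m/s
|V_g| = √(u_g² + v_g²) = 21.9 m/s

22 m/s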